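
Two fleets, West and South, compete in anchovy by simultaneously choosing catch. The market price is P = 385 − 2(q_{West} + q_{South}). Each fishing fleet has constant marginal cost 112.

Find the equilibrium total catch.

Fishing fleet West's profit: π = q_{West}(385 − 2(q_{West} + q_{South})) − 112q_{West}.
∂π/∂q_{West} = 273 − 4q_{West} − 2q_{South} = 0, so q_{West} = 68.25 − 0.5q_{South}.
The game is symmetric, so in equilibrium q_{South} = q_{West}: the reaction function gives 1.5q_{West} = 68.25, hence q_{West} = 45.5.
Total catch: 45.5 + 45.5 = 91.

91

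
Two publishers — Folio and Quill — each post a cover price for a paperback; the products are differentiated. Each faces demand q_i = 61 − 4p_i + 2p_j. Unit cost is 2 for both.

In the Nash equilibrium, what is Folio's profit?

361

Folio's profit: π = (p_{Folio} − 2)(61 − 4p_{Folio} + 2p_{Quill}).
∂π/∂p_{Folio} = 69 − 8p_{Folio} + 2p_{Quill} = 0 ⇒ p_{Folio} = 8.625 + 0.25p_{Quill}.
Setting p_{Folio} = p_{Quill} in the reaction function: p_{Folio} = 8.625 + 0.25p_{Folio}, so p_{Folio} = 8.625 / 0.75 = 11.5.
q_{Folio} = 61 − 4·11.5 + 2·11.5 = 38.
Profit = (11.5 − 2)·38 = 361.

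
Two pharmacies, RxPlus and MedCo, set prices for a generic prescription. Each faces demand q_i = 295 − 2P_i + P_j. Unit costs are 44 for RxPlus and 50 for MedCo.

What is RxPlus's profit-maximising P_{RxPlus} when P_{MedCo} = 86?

117.25

RxPlus's profit: π = (P_{RxPlus} − 44)(295 − 2P_{RxPlus} + P_{MedCo}).
∂π/∂P_{RxPlus} = 383 − 4P_{RxPlus} + P_{MedCo} = 0 ⇒ P_{RxPlus} = 95.75 + 0.25P_{MedCo}.
At P_{MedCo} = 86: P_{RxPlus} = 95.75 + 0.25·86 = 117.25.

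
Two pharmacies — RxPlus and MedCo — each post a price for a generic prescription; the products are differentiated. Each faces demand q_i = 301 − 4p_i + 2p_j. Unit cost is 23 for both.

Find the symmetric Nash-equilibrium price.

65.5

RxPlus's profit: π = (p_{RxPlus} − 23)(301 − 4p_{RxPlus} + 2p_{MedCo}).
∂π/∂p_{RxPlus} = 393 − 8p_{RxPlus} + 2p_{MedCo} = 0 ⇒ p_{RxPlus} = 49.125 + 0.25p_{MedCo}.
The game is symmetric, so in equilibrium p_{MedCo} = p_{RxPlus}: the reaction function gives 0.75p_{RxPlus} = 49.125, hence p_{RxPlus} = 65.5.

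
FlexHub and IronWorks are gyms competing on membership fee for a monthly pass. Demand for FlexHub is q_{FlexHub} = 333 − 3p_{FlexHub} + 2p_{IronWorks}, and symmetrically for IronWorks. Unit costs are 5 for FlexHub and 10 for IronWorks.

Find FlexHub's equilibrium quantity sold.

FlexHub's profit: π = (p_{FlexHub} − 5)(333 − 3p_{FlexHub} + 2p_{IronWorks}).
∂π/∂p_{FlexHub} = 348 − 6p_{FlexHub} + 2p_{IronWorks} = 0 ⇒ p_{FlexHub} = 58 + (1/3)p_{IronWorks}.
Similarly p_{IronWorks} = 60.5 + (1/3)p_{FlexHub}.
Plugging p_{IronWorks} into FlexHub's best response: p_{FlexHub} = 58 + (1/3)(60.5 + (1/3)p_{FlexHub}) ⇒ (8/9)p_{FlexHub} = 469/6, so p_{FlexHub} = 87.9375.
Then p_{IronWorks} = 60.5 + (1/3)·87.9375 = 89.8125.
q_{FlexHub} = 333 − 3·87.9375 + 2·89.8125 = 248.8125.

248.8125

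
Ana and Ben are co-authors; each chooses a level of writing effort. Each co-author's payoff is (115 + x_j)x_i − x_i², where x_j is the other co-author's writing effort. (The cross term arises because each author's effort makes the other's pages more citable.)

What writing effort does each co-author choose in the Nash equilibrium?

Ana's payoff is (115 + x_B)x_A − x_A².
∂π/∂x_A = 115 + x_B − 2x_A = 0, so x_A = 57.5 + 0.5x_B.
The game is symmetric, so in equilibrium x_B = x_A: the reaction function gives 0.5x_A = 57.5, hence x_A = 115.

115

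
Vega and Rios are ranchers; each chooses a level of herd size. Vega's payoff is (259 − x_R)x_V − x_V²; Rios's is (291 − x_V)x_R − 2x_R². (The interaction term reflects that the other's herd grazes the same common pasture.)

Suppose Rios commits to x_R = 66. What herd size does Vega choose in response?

Expanding Vega's payoff: 259x_V − x_Rx_V − x_V².
∂π/∂x_V = 259 − x_R − 2x_V = 0, so x_V = 129.5 − 0.5x_R.
At x_R = 66: x_V = 129.5 − 0.5·66 = 96.5.

96.5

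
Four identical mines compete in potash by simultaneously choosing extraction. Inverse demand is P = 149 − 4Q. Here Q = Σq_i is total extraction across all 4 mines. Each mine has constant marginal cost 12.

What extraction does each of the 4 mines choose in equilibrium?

6.85

A representative mine's profit is π_i = q_i(149 − 4Q) − 12q_i, with Q = q_i + Σ_{j≠i} q_j.
First-order condition: 137 − 8q_i − 4Σ_{j≠i} q_j = 0.
Imposing symmetry (q_j = q for all j) turns Σ_{j≠i} q_j into 3q, so 137 = 20q and q = 6.85.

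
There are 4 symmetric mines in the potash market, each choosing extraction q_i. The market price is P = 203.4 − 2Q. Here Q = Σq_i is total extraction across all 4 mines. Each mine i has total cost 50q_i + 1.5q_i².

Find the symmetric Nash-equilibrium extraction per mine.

11.8

A representative mine's profit is π_i = q_i(203.4 − 2Q) − 50q_i − 1.5q_i², with Q = q_i + Σ_{j≠i} q_j.
First-order condition: 153.4 − 7q_i − 2Σ_{j≠i} q_j = 0.
With identical mines, set every q_j = q: then 153.4 − 7q − 6q = 0, i.e. q = 153.4/13 = 11.8.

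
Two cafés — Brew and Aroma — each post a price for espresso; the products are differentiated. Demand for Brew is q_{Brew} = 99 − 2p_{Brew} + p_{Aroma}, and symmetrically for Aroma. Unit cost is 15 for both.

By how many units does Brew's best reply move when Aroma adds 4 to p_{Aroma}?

1

Brew's profit: π = (p_{Brew} − 15)(99 − 2p_{Brew} + p_{Aroma}).
∂π/∂p_{Brew} = 129 − 4p_{Brew} + p_{Aroma} = 0 ⇒ p_{Brew} = 32.25 + 0.25p_{Aroma}.
The reaction-function slope is 0.25, so a 4-unit rise in p_{Aroma} moves p_{Brew} by 0.25 × 4 = 1. Brew's best response rises — the actions are strategic complements.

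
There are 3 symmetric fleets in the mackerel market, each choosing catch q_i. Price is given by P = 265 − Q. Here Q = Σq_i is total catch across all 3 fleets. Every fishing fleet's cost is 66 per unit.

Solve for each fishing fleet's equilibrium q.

49.75

A representative fishing fleet's profit is π_i = q_i(265 − Q) − 66q_i, with Q = q_i + Σ_{j≠i} q_j.
First-order condition: 199 − 2q_i − Σ_{j≠i} q_j = 0.
With identical fishing fleets, set every q_j = q: then 199 − 2q − 2q = 0, i.e. q = 199/4 = 49.75.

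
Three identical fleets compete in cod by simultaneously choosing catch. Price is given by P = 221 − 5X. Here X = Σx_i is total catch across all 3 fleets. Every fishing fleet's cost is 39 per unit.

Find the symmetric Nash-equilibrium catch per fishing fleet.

9.1

A representative fishing fleet's profit is π_i = x_i(221 − 5X) − 39x_i, with X = x_i + Σ_{j≠i} x_j.
First-order condition: 182 − 10x_i − 5Σ_{j≠i} x_j = 0.
With identical fishing fleets, set every x_j = x: then 182 − 10x − 10x = 0, i.e. x = 182/20 = 9.1.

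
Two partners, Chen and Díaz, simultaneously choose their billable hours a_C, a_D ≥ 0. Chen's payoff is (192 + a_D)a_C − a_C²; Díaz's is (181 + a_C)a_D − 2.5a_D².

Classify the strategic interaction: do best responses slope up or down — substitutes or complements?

strategic complements

Expanding Chen's payoff: 192a_C + a_Da_C − a_C².
∂π/∂a_C = 192 + a_D − 2a_C = 0, so a_C = 96 + 0.5a_D.
The best-response slope da_C/da_D = 0.5 > 0: the reaction function is upward-sloping, so the choices are strategic complements.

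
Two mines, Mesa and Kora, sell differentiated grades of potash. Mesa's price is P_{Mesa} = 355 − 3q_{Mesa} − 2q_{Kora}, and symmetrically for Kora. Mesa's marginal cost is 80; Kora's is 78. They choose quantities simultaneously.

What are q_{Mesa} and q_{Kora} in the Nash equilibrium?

Mine Mesa's profit: π = q_{Mesa}(355 − 3q_{Mesa} − 2q_{Kora}) − 80q_{Mesa}.
∂π/∂q_{Mesa} = 275 − 6q_{Mesa} − 2q_{Kora} = 0 ⇒ q_{Mesa} = 275/6 − (1/3)q_{Kora}.
Similarly q_{Kora} = 277/6 − (1/3)q_{Mesa}.
Substituting the second reaction function into the first: q_{Mesa} = 275/6 − (1/3)(277/6 − (1/3)q_{Mesa}), which gives (8/9)q_{Mesa} = 274/9 ⇒ q_{Mesa} = 34.25.
Then q_{Kora} = 277/6 − (1/3)·34.25 = 34.75.

34.25, 34.75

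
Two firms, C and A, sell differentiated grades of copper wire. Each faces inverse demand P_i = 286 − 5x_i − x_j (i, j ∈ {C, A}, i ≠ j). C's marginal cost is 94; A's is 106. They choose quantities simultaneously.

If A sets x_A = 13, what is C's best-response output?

17.9

Firm C's profit: π = x_C(286 − 5x_C − x_A) − 94x_C.
∂π/∂x_C = 192 − 10x_C − x_A = 0 ⇒ x_C = 19.2 − 0.1x_A.
At x_A = 13: x_C = 19.2 − 0.1·13 = 17.9.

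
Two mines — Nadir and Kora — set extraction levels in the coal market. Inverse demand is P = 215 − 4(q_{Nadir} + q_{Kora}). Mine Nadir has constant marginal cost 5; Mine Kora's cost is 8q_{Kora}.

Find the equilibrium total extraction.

34.75

Mine Nadir's profit: π = q_{Nadir}(215 − 4(q_{Nadir} + q_{Kora})) − 5q_{Nadir}.
∂π/∂q_{Nadir} = 210 − 8q_{Nadir} − 4q_{Kora} = 0, so q_{Nadir} = 26.25 − 0.5q_{Kora}.
By the same steps for Kora: q_{Kora} = 25.875 − 0.5q_{Nadir}.
Substituting the second reaction function into the first: q_{Nadir} = 26.25 − 0.5(25.875 − 0.5q_{Nadir}), which gives 0.75q_{Nadir} = 13.3125 ⇒ q_{Nadir} = 17.75.
Then q_{Kora} = 25.875 − 0.5·17.75 = 17.
Total extraction: 17.75 + 17 = 34.75.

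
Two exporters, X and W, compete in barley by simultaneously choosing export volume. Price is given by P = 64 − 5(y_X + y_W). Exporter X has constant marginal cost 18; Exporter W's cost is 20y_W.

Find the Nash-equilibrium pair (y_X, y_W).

Exporter X's profit: π = y_X(64 − 5(y_X + y_W)) − 18y_X.
∂π/∂y_X = 46 − 10y_X − 5y_W = 0, so y_X = 4.6 − 0.5y_W.
By the same steps for W: y_W = 4.4 − 0.5y_X.
Substituting the second reaction function into the first: y_X = 4.6 − 0.5(4.4 − 0.5y_X), which gives 0.75y_X = 2.4 ⇒ y_X = 3.2.
Then y_W = 4.4 − 0.5·3.2 = 2.8.

3.2, 2.8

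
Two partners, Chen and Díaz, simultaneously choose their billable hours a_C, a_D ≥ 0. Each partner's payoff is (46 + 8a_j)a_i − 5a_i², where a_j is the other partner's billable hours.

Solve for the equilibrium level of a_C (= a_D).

23

Chen's payoff is (46 + 8a_D)a_C − 5a_C².
∂π/∂a_C = 46 + 8a_D − 10a_C = 0, so a_C = 4.6 + 0.8a_D.
By symmetry a_D = a_C; substituting into the reaction function, 0.2a_C = 4.6 and a_C = 23.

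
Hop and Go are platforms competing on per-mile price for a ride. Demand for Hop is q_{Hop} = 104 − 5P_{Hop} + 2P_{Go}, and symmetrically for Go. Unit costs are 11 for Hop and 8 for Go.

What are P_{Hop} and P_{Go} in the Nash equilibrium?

Hop's profit: π = (P_{Hop} − 11)(104 − 5P_{Hop} + 2P_{Go}).
∂π/∂P_{Hop} = 159 − 10P_{Hop} + 2P_{Go} = 0 ⇒ P_{Hop} = 15.9 + 0.2P_{Go}.
Similarly P_{Go} = 14.4 + 0.2P_{Hop}.
Plugging P_{Go} into Hop's best response: P_{Hop} = 15.9 + 0.2(14.4 + 0.2P_{Hop}) ⇒ 0.96P_{Hop} = 18.78, so P_{Hop} = 19.5625.
Then P_{Go} = 14.4 + 0.2·19.5625 = 18.3125.

19.5625, 18.3125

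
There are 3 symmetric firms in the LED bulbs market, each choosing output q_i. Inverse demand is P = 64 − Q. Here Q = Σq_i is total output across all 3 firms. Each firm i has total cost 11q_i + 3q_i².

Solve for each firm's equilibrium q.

A representative firm's profit is π_i = q_i(64 − Q) − 11q_i − 3q_i², with Q = q_i + Σ_{j≠i} q_j.
First-order condition: 53 − 8q_i − Σ_{j≠i} q_j = 0.
Imposing symmetry (q_j = q for all j) turns Σ_{j≠i} q_j into 2q, so 53 = 10q and q = 5.3.

5.3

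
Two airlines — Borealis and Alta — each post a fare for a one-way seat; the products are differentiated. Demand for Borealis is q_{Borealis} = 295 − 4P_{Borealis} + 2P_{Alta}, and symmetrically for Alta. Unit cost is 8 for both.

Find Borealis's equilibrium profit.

Borealis's profit: π = (P_{Borealis} − 8)(295 − 4P_{Borealis} + 2P_{Alta}).
∂π/∂P_{Borealis} = 327 − 8P_{Borealis} + 2P_{Alta} = 0 ⇒ P_{Borealis} = 40.875 + 0.25P_{Alta}.
By symmetry P_{Alta} = P_{Borealis}; substituting into the reaction function, 0.75P_{Borealis} = 40.875 and P_{Borealis} = 54.5.
q_{Borealis} = 295 − 4·54.5 + 2·54.5 = 186.
Profit = (54.5 − 8)·186 = 8649.

8649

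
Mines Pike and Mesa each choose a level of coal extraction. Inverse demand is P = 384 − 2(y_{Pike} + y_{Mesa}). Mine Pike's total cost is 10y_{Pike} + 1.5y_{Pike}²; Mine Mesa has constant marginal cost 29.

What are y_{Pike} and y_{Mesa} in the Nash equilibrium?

32.75, 72.375

Mine Pike's profit: π = y_{Pike}(384 − 2(y_{Pike} + y_{Mesa})) − 10y_{Pike} − 1.5y_{Pike}².
∂π/∂y_{Pike} = 374 − 7y_{Pike} − 2y_{Mesa} = 0, so y_{Pike} = 374/7 − (2/7)y_{Mesa}.
For Mesa: ∂π/∂y_{Mesa} = 355 − 4y_{Mesa} − 2y_{Pike} = 0 ⇒ y_{Mesa} = 88.75 − 0.5y_{Pike}.
Plugging y_{Mesa} into Pike's best response: y_{Pike} = 374/7 − (2/7)(88.75 − 0.5y_{Pike}) ⇒ (6/7)y_{Pike} = 393/14, so y_{Pike} = 32.75.
Then y_{Mesa} = 88.75 − 0.5·32.75 = 72.375.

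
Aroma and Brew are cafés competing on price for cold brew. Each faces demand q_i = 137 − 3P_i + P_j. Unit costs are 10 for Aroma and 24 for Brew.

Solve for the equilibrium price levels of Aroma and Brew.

Aroma's profit: π = (P_{Aroma} − 10)(137 − 3P_{Aroma} + P_{Brew}).
∂π/∂P_{Aroma} = 167 − 6P_{Aroma} + P_{Brew} = 0 ⇒ P_{Aroma} = 167/6 + (1/6)P_{Brew}.
Similarly P_{Brew} = 209/6 + (1/6)P_{Aroma}.
Solving the two reaction functions simultaneously: (1 − (1/6)(1/6))P_{Aroma} = 167/6 + (1/6)·(209/6), so (35/36)P_{Aroma} = 1211/36 and P_{Aroma} = 34.6.
Then P_{Brew} = 209/6 + (1/6)·34.6 = 40.6.

34.6, 40.6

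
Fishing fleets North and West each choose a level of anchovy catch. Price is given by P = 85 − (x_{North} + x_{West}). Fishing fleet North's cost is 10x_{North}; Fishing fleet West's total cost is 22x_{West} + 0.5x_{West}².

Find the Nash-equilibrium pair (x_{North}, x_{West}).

32.4, 10.2

Fishing fleet North's profit: π = x_{North}(85 − (x_{North} + x_{West})) − 10x_{North}.
∂π/∂x_{North} = 75 − 2x_{North} − x_{West} = 0, so x_{North} = 37.5 − 0.5x_{West}.
For West: ∂π/∂x_{West} = 63 − 3x_{West} − x_{North} = 0 ⇒ x_{West} = 21 − (1/3)x_{North}.
Solving the two reaction functions simultaneously: (1 − (−0.5)(−1/3))x_{North} = 37.5 − 0.5·21, so (5/6)x_{North} = 27 and x_{North} = 32.4.
Then x_{West} = 21 − (1/3)·32.4 = 10.2.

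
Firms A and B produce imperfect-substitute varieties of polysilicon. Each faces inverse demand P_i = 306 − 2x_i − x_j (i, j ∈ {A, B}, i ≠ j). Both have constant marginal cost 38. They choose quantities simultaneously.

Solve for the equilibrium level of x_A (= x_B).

53.6

Firm A's profit: π = x_A(306 − 2x_A − x_B) − 38x_A.
∂π/∂x_A = 268 − 4x_A − x_B = 0 ⇒ x_A = 67 − 0.25x_B.
The game is symmetric, so in equilibrium x_B = x_A: the reaction function gives 1.25x_A = 67, hence x_A = 53.6.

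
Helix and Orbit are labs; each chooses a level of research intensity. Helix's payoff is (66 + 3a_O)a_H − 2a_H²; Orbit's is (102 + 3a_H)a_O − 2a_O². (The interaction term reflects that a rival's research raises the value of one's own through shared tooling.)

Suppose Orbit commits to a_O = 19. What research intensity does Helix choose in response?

30.75

Expanding Helix's payoff: 66a_H + 3a_Oa_H − 2a_H².
∂π/∂a_H = 66 + 3a_O − 4a_H = 0, so a_H = 16.5 + 0.75a_O.
At a_O = 19: a_H = 16.5 + 0.75·19 = 30.75.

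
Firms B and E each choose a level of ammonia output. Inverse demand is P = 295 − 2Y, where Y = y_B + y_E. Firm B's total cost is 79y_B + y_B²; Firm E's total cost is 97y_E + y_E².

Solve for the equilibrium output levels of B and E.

28.125, 23.625

Firm B's profit: π = y_B(295 − 2(y_B + y_E)) − 79y_B − y_B².
∂π/∂y_B = 216 − 6y_B − 2y_E = 0, so y_B = 36 − (1/3)y_E.
By the same steps for E: y_E = 33 − (1/3)y_B.
Plugging y_E into B's best response: y_B = 36 − (1/3)(33 − (1/3)y_B) ⇒ (8/9)y_B = 25, so y_B = 28.125.
Then y_E = 33 − (1/3)·28.125 = 23.625.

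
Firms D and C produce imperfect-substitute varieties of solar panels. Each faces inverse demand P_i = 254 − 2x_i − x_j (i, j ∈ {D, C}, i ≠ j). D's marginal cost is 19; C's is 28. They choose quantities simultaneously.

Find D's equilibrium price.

Firm D's profit: π = x_D(254 − 2x_D − x_C) − 19x_D.
∂π/∂x_D = 235 − 4x_D − x_C = 0 ⇒ x_D = 58.75 − 0.25x_C.
Similarly x_C = 56.5 − 0.25x_D.
Solving the two reaction functions simultaneously: (1 − (−0.25)(−0.25))x_D = 58.75 − 0.25·56.5, so 0.9375x_D = 44.625 and x_D = 47.6.
Then x_C = 56.5 − 0.25·47.6 = 44.6.
P_D = 254 − 2·47.6 − 44.6 = 114.2.

114.2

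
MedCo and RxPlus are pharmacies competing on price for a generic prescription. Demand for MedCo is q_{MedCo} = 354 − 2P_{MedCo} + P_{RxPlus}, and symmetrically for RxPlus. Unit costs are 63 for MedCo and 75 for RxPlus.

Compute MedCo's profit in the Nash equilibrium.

19443.92

MedCo's profit: π = (P_{MedCo} − 63)(354 − 2P_{MedCo} + P_{RxPlus}).
∂π/∂P_{MedCo} = 480 − 4P_{MedCo} + P_{RxPlus} = 0 ⇒ P_{MedCo} = 120 + 0.25P_{RxPlus}.
Similarly P_{RxPlus} = 126 + 0.25P_{MedCo}.
Substituting the second reaction function into the first: P_{MedCo} = 120 + 0.25(126 + 0.25P_{MedCo}), which gives 0.9375P_{MedCo} = 151.5 ⇒ P_{MedCo} = 161.6.
Then P_{RxPlus} = 126 + 0.25·161.6 = 166.4.
q_{MedCo} = 354 − 2·161.6 + 166.4 = 197.2.
Profit = (161.6 − 63)·197.2 = 19443.92.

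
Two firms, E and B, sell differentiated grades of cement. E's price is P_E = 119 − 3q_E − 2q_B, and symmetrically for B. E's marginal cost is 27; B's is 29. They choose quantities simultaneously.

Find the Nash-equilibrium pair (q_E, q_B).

Firm E's profit: π = q_E(119 − 3q_E − 2q_B) − 27q_E.
∂π/∂q_E = 92 − 6q_E − 2q_B = 0 ⇒ q_E = 46/3 − (1/3)q_B.
Similarly q_B = 15 − (1/3)q_E.
Substituting the second reaction function into the first: q_E = 46/3 − (1/3)(15 − (1/3)q_E), which gives (8/9)q_E = 31/3 ⇒ q_E = 11.625.
Then q_B = 15 − (1/3)·11.625 = 11.125.

11.625, 11.125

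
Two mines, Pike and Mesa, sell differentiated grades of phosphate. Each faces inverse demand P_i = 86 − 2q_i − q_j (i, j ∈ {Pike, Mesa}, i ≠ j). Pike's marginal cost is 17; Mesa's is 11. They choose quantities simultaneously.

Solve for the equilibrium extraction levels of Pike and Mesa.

Mine Pike's profit: π = q_{Pike}(86 − 2q_{Pike} − q_{Mesa}) − 17q_{Pike}.
∂π/∂q_{Pike} = 69 − 4q_{Pike} − q_{Mesa} = 0 ⇒ q_{Pike} = 17.25 − 0.25q_{Mesa}.
Similarly q_{Mesa} = 18.75 − 0.25q_{Pike}.
Substituting the second reaction function into the first: q_{Pike} = 17.25 − 0.25(18.75 − 0.25q_{Pike}), which gives 0.9375q_{Pike} = 12.5625 ⇒ q_{Pike} = 13.4.
Then q_{Mesa} = 18.75 − 0.25·13.4 = 15.4.

13.4, 15.4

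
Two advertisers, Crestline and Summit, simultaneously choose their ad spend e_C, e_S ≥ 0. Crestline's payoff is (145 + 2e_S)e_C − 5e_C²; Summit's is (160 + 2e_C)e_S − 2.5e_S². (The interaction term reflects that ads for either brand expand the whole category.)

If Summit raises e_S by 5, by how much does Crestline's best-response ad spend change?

Expanding Crestline's payoff: 145e_C + 2e_Se_C − 5e_C².
∂π/∂e_C = 145 + 2e_S − 10e_C = 0, so e_C = 14.5 + 0.2e_S.
The reaction-function slope is 0.2, so a 5-unit rise in e_S moves e_C by 0.2 × 5 = 1. Crestline's best response rises — the actions are strategic complements.

1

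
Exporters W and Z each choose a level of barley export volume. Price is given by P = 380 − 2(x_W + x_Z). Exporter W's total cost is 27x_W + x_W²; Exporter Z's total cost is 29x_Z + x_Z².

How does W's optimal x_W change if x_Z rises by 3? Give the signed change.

-1

Exporter W's profit: π = x_W(380 − 2(x_W + x_Z)) − 27x_W − x_W².
∂π/∂x_W = 353 − 6x_W − 2x_Z = 0, so x_W = 353/6 − (1/3)x_Z.
The reaction-function slope is −1/3, so a 3-unit rise in x_Z moves x_W by −1/3 × 3 = −1. W's best response falls — the actions are strategic substitutes.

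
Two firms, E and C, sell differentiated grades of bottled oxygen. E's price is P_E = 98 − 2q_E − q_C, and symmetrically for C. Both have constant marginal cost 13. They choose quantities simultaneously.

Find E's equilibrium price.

Firm E's profit: π = q_E(98 − 2q_E − q_C) − 13q_E.
∂π/∂q_E = 85 − 4q_E − q_C = 0 ⇒ q_E = 21.25 − 0.25q_C.
The game is symmetric, so in equilibrium q_C = q_E: the reaction function gives 1.25q_E = 21.25, hence q_E = 17.
P_E = 98 − 2·17 − 17 = 47.

47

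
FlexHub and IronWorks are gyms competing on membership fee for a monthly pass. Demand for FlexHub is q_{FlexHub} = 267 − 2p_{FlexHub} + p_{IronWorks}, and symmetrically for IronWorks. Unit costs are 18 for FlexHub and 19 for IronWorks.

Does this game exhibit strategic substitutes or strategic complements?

strategic complements

FlexHub's profit: π = (p_{FlexHub} − 18)(267 − 2p_{FlexHub} + p_{IronWorks}).
∂π/∂p_{FlexHub} = 303 − 4p_{FlexHub} + p_{IronWorks} = 0 ⇒ p_{FlexHub} = 75.75 + 0.25p_{IronWorks}.
The best-response slope dp_{FlexHub}/dp_{IronWorks} = 0.25 > 0: the reaction function is upward-sloping, so the choices are strategic complements.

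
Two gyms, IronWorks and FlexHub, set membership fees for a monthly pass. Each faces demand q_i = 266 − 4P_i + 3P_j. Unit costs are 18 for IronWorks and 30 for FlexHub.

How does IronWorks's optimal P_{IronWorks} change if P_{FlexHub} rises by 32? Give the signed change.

IronWorks's profit: π = (P_{IronWorks} − 18)(266 − 4P_{IronWorks} + 3P_{FlexHub}).
∂π/∂P_{IronWorks} = 338 − 8P_{IronWorks} + 3P_{FlexHub} = 0 ⇒ P_{IronWorks} = 42.25 + 0.375P_{FlexHub}.
The reaction-function slope is 0.375, so a 32-unit rise in P_{FlexHub} moves P_{IronWorks} by 0.375 × 32 = 12. IronWorks's best response rises — the actions are strategic complements.

12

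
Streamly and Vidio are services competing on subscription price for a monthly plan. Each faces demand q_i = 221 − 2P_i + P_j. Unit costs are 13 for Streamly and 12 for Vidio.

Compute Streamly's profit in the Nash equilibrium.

Streamly's profit: π = (P_{Streamly} − 13)(221 − 2P_{Streamly} + P_{Vidio}).
∂π/∂P_{Streamly} = 247 − 4P_{Streamly} + P_{Vidio} = 0 ⇒ P_{Streamly} = 61.75 + 0.25P_{Vidio}.
Similarly P_{Vidio} = 61.25 + 0.25P_{Streamly}.
Solving the two reaction functions simultaneously: (1 − (0.25)(0.25))P_{Streamly} = 61.75 + 0.25·61.25, so 0.9375P_{Streamly} = 77.0625 and P_{Streamly} = 82.2.
Then P_{Vidio} = 61.25 + 0.25·82.2 = 81.8.
q_{Streamly} = 221 − 2·82.2 + 81.8 = 138.4.
Profit = (82.2 − 13)·138.4 = 9577.28.

9577.28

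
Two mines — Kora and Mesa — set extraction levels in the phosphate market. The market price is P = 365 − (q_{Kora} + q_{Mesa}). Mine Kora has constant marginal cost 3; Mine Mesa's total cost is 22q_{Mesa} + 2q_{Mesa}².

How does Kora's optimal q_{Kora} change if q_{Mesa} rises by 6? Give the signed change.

Mine Kora's profit: π = q_{Kora}(365 − (q_{Kora} + q_{Mesa})) − 3q_{Kora}.
∂π/∂q_{Kora} = 362 − 2q_{Kora} − q_{Mesa} = 0, so q_{Kora} = 181 − 0.5q_{Mesa}.
The reaction-function slope is −0.5, so a 6-unit rise in q_{Mesa} moves q_{Kora} by −0.5 × 6 = −3. Kora's best response falls — the actions are strategic substitutes.

-3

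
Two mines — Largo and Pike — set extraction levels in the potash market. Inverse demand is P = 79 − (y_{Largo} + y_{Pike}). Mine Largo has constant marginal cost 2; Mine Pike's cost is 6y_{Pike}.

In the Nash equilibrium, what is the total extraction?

Mine Largo's profit: π = y_{Largo}(79 − (y_{Largo} + y_{Pike})) − 2y_{Largo}.
∂π/∂y_{Largo} = 77 − 2y_{Largo} − y_{Pike} = 0, so y_{Largo} = 38.5 − 0.5y_{Pike}.
By the same steps for Pike: y_{Pike} = 36.5 − 0.5y_{Largo}.
Solving the two reaction functions simultaneously: (1 − (−0.5)(−0.5))y_{Largo} = 38.5 − 0.5·36.5, so 0.75y_{Largo} = 20.25 and y_{Largo} = 27.
Then y_{Pike} = 36.5 − 0.5·27 = 23.
Total extraction: 27 + 23 = 50.

50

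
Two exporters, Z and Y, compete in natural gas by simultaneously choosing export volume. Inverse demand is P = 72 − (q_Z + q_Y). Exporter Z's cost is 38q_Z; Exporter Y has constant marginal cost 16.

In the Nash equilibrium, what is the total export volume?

Exporter Z's profit: π = q_Z(72 − (q_Z + q_Y)) − 38q_Z.
∂π/∂q_Z = 34 − 2q_Z − q_Y = 0, so q_Z = 17 − 0.5q_Y.
By the same steps for Y: q_Y = 28 − 0.5q_Z.
Substituting the second reaction function into the first: q_Z = 17 − 0.5(28 − 0.5q_Z), which gives 0.75q_Z = 3 ⇒ q_Z = 4.
Then q_Y = 28 − 0.5·4 = 26.
Total export volume: 4 + 26 = 30.

30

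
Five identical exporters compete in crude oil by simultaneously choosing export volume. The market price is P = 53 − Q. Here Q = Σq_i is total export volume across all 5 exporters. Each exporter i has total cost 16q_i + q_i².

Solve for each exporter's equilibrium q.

4.625

A representative exporter's profit is π_i = q_i(53 − Q) − 16q_i − q_i², with Q = q_i + Σ_{j≠i} q_j.
First-order condition: 37 − 4q_i − Σ_{j≠i} q_j = 0.
In a symmetric equilibrium every exporter chooses the same q, so Σ_{j≠i} q_j = 4q. The condition becomes 37 − 8q = 0, giving q = 37/8 = 4.625.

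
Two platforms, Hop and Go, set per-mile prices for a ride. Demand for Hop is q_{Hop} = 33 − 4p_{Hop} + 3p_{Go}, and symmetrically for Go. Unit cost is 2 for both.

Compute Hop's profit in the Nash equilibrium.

153.76

Hop's profit: π = (p_{Hop} − 2)(33 − 4p_{Hop} + 3p_{Go}).
∂π/∂p_{Hop} = 41 − 8p_{Hop} + 3p_{Go} = 0 ⇒ p_{Hop} = 5.125 + 0.375p_{Go}.
By symmetry p_{Go} = p_{Hop}; substituting into the reaction function, 0.625p_{Hop} = 5.125 and p_{Hop} = 8.2.
q_{Hop} = 33 − 4·8.2 + 3·8.2 = 24.8.
Profit = (8.2 − 2)·24.8 = 153.76.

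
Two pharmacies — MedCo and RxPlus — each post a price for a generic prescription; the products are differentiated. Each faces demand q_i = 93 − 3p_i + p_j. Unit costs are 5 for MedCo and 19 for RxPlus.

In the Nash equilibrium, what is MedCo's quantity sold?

53.4

MedCo's profit: π = (p_{MedCo} − 5)(93 − 3p_{MedCo} + p_{RxPlus}).
∂π/∂p_{MedCo} = 108 − 6p_{MedCo} + p_{RxPlus} = 0 ⇒ p_{MedCo} = 18 + (1/6)p_{RxPlus}.
Similarly p_{RxPlus} = 25 + (1/6)p_{MedCo}.
Substituting the second reaction function into the first: p_{MedCo} = 18 + (1/6)(25 + (1/6)p_{MedCo}), which gives (35/36)p_{MedCo} = 133/6 ⇒ p_{MedCo} = 22.8.
Then p_{RxPlus} = 25 + (1/6)·22.8 = 28.8.
q_{MedCo} = 93 − 3·22.8 + 28.8 = 53.4.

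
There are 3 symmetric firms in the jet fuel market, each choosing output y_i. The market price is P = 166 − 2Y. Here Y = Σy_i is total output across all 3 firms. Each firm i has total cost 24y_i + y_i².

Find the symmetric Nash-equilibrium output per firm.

A representative firm's profit is π_i = y_i(166 − 2Y) − 24y_i − y_i², with Y = y_i + Σ_{j≠i} y_j.
First-order condition: 142 − 6y_i − 2Σ_{j≠i} y_j = 0.
With identical firms, set every y_j = y: then 142 − 6y − 4y = 0, i.e. y = 142/10 = 14.2.

14.2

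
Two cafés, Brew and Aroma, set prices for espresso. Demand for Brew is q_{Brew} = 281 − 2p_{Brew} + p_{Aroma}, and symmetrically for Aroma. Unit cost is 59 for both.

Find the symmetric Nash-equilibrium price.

133

Brew's profit: π = (p_{Brew} − 59)(281 − 2p_{Brew} + p_{Aroma}).
∂π/∂p_{Brew} = 399 − 4p_{Brew} + p_{Aroma} = 0 ⇒ p_{Brew} = 99.75 + 0.25p_{Aroma}.
The game is symmetric, so in equilibrium p_{Aroma} = p_{Brew}: the reaction function gives 0.75p_{Brew} = 99.75, hence p_{Brew} = 133.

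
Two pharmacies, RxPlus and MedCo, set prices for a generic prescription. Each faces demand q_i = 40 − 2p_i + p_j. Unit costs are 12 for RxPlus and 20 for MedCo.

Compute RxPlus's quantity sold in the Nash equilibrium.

20.8

RxPlus's profit: π = (p_{RxPlus} − 12)(40 − 2p_{RxPlus} + p_{MedCo}).
∂π/∂p_{RxPlus} = 64 − 4p_{RxPlus} + p_{MedCo} = 0 ⇒ p_{RxPlus} = 16 + 0.25p_{MedCo}.
Similarly p_{MedCo} = 20 + 0.25p_{RxPlus}.
Plugging p_{MedCo} into RxPlus's best response: p_{RxPlus} = 16 + 0.25(20 + 0.25p_{RxPlus}) ⇒ 0.9375p_{RxPlus} = 21, so p_{RxPlus} = 22.4.
Then p_{MedCo} = 20 + 0.25·22.4 = 25.6.
q_{RxPlus} = 40 − 2·22.4 + 25.6 = 20.8.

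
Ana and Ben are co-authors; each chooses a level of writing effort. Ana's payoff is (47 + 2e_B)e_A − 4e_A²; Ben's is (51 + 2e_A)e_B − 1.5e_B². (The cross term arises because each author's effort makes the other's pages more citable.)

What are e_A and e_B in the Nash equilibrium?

Expanding Ana's payoff: 47e_A + 2e_Be_A − 4e_A².
∂π/∂e_A = 47 + 2e_B − 8e_A = 0, so e_A = 5.875 + 0.25e_B.
Likewise for Ben: e_B = 17 + (2/3)e_A.
Plugging e_B into Ana's best response: e_A = 5.875 + 0.25(17 + (2/3)e_A) ⇒ (5/6)e_A = 10.125, so e_A = 12.15.
Then e_B = 17 + (2/3)·12.15 = 25.1.

12.15, 25.1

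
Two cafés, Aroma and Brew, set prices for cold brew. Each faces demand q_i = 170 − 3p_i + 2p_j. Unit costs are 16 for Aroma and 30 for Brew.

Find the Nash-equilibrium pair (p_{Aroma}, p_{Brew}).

57.125, 62.375

Aroma's profit: π = (p_{Aroma} − 16)(170 − 3p_{Aroma} + 2p_{Brew}).
∂π/∂p_{Aroma} = 218 − 6p_{Aroma} + 2p_{Brew} = 0 ⇒ p_{Aroma} = 109/3 + (1/3)p_{Brew}.
Similarly p_{Brew} = 130/3 + (1/3)p_{Aroma}.
Substituting the second reaction function into the first: p_{Aroma} = 109/3 + (1/3)(130/3 + (1/3)p_{Aroma}), which gives (8/9)p_{Aroma} = 457/9 ⇒ p_{Aroma} = 57.125.
Then p_{Brew} = 130/3 + (1/3)·57.125 = 62.375.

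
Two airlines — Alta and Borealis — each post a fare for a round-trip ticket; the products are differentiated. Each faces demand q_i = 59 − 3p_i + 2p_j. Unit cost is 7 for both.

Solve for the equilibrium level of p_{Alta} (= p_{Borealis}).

Alta's profit: π = (p_{Alta} − 7)(59 − 3p_{Alta} + 2p_{Borealis}).
∂π/∂p_{Alta} = 80 − 6p_{Alta} + 2p_{Borealis} = 0 ⇒ p_{Alta} = 40/3 + (1/3)p_{Borealis}.
The game is symmetric, so in equilibrium p_{Borealis} = p_{Alta}: the reaction function gives (2/3)p_{Alta} = 40/3, hence p_{Alta} = 20.

20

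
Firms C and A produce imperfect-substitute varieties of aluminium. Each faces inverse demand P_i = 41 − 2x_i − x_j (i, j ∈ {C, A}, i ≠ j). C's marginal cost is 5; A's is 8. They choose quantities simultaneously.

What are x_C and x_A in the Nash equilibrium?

7.4, 6.4

Firm C's profit: π = x_C(41 − 2x_C − x_A) − 5x_C.
∂π/∂x_C = 36 − 4x_C − x_A = 0 ⇒ x_C = 9 − 0.25x_A.
Similarly x_A = 8.25 − 0.25x_C.
Substituting the second reaction function into the first: x_C = 9 − 0.25(8.25 − 0.25x_C), which gives 0.9375x_C = 6.9375 ⇒ x_C = 7.4.
Then x_A = 8.25 − 0.25·7.4 = 6.4.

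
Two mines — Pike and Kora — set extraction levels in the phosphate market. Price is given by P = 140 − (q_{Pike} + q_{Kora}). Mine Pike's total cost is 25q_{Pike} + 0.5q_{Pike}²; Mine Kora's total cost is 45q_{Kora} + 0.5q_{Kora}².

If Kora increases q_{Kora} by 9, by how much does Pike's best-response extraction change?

-3

Mine Pike's profit: π = q_{Pike}(140 − (q_{Pike} + q_{Kora})) − 25q_{Pike} − 0.5q_{Pike}².
∂π/∂q_{Pike} = 115 − 3q_{Pike} − q_{Kora} = 0, so q_{Pike} = 115/3 − (1/3)q_{Kora}.
The reaction-function slope is −1/3, so a 9-unit rise in q_{Kora} moves q_{Pike} by −1/3 × 9 = −3. Pike's best response falls — the actions are strategic substitutes.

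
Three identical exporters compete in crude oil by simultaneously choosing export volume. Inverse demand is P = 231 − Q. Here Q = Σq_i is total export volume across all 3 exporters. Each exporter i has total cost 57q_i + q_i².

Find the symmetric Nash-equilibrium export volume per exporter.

A representative exporter's profit is π_i = q_i(231 − Q) − 57q_i − q_i², with Q = q_i + Σ_{j≠i} q_j.
First-order condition: 174 − 4q_i − Σ_{j≠i} q_j = 0.
In a symmetric equilibrium every exporter chooses the same q, so Σ_{j≠i} q_j = 2q. The condition becomes 174 − 6q = 0, giving q = 174/6 = 29.

29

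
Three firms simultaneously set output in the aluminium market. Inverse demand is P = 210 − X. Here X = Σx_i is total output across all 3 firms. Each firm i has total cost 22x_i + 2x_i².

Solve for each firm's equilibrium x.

23.5

A representative firm's profit is π_i = x_i(210 − X) − 22x_i − 2x_i², with X = x_i + Σ_{j≠i} x_j.
First-order condition: 188 − 6x_i − Σ_{j≠i} x_j = 0.
Imposing symmetry (x_j = x for all j) turns Σ_{j≠i} x_j into 2x, so 188 = 8x and x = 23.5.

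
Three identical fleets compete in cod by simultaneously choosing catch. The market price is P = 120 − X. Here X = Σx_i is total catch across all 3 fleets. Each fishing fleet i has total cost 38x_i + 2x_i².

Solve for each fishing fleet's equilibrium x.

10.25

A representative fishing fleet's profit is π_i = x_i(120 − X) − 38x_i − 2x_i², with X = x_i + Σ_{j≠i} x_j.
First-order condition: 82 − 6x_i − Σ_{j≠i} x_j = 0.
Imposing symmetry (x_j = x for all j) turns Σ_{j≠i} x_j into 2x, so 82 = 8x and x = 10.25.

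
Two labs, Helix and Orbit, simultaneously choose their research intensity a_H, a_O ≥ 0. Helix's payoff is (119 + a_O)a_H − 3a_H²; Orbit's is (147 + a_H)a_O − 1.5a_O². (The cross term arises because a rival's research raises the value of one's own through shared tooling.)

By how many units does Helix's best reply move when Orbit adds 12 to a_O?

Expanding Helix's payoff: 119a_H + a_Oa_H − 3a_H².
∂π/∂a_H = 119 + a_O − 6a_H = 0, so a_H = 119/6 + (1/6)a_O.
The reaction-function slope is 1/6, so a 12-unit rise in a_O moves a_H by 1/6 × 12 = 2. Helix's best response rises — the actions are strategic complements.

2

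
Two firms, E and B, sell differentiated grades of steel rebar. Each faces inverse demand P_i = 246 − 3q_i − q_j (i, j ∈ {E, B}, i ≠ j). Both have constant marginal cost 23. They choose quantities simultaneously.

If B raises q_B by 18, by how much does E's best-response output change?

Firm E's profit: π = q_E(246 − 3q_E − q_B) − 23q_E.
∂π/∂q_E = 223 − 6q_E − q_B = 0 ⇒ q_E = 223/6 − (1/6)q_B.
The reaction-function slope is −1/6, so an 18-unit rise in q_B moves q_E by −1/6 × 18 = −3. E's best response falls — the actions are strategic substitutes.

-3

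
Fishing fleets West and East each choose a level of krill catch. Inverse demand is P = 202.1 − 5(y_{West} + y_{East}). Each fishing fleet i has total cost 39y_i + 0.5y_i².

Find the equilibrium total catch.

20.3875

Fishing fleet West's profit: π = y_{West}(202.1 − 5(y_{West} + y_{East})) − 39y_{West} − 0.5y_{West}².
∂π/∂y_{West} = 163.1 − 11y_{West} − 5y_{East} = 0, so y_{West} = 1631/110 − (5/11)y_{East}.
Setting y_{West} = y_{East} in the reaction function: y_{West} = 1631/110 − (5/11)y_{West}, so y_{West} = (1631/110) / (16/11) = 1631/160.
Total catch: 1631/160 + 1631/160 = 20.3875.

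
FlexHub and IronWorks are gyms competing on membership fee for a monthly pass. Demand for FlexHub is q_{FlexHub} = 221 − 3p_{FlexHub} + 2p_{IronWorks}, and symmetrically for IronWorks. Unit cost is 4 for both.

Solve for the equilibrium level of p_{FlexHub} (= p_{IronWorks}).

FlexHub's profit: π = (p_{FlexHub} − 4)(221 − 3p_{FlexHub} + 2p_{IronWorks}).
∂π/∂p_{FlexHub} = 233 − 6p_{FlexHub} + 2p_{IronWorks} = 0 ⇒ p_{FlexHub} = 233/6 + (1/3)p_{IronWorks}.
The game is symmetric, so in equilibrium p_{IronWorks} = p_{FlexHub}: the reaction function gives (2/3)p_{FlexHub} = 233/6, hence p_{FlexHub} = 58.25.

58.25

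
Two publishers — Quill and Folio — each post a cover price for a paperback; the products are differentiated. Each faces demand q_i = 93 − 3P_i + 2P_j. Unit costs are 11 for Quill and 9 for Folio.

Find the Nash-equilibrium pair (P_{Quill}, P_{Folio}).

Quill's profit: π = (P_{Quill} − 11)(93 − 3P_{Quill} + 2P_{Folio}).
∂π/∂P_{Quill} = 126 − 6P_{Quill} + 2P_{Folio} = 0 ⇒ P_{Quill} = 21 + (1/3)P_{Folio}.
Similarly P_{Folio} = 20 + (1/3)P_{Quill}.
Plugging P_{Folio} into Quill's best response: P_{Quill} = 21 + (1/3)(20 + (1/3)P_{Quill}) ⇒ (8/9)P_{Quill} = 83/3, so P_{Quill} = 31.125.
Then P_{Folio} = 20 + (1/3)·31.125 = 30.375.

31.125, 30.375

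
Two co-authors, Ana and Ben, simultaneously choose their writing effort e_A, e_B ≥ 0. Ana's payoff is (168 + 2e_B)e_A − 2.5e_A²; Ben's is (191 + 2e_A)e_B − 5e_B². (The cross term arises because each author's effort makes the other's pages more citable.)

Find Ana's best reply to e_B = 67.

60.4

Expanding Ana's payoff: 168e_A + 2e_Be_A − 2.5e_A².
∂π/∂e_A = 168 + 2e_B − 5e_A = 0, so e_A = 33.6 + 0.4e_B.
At e_B = 67: e_A = 33.6 + 0.4·67 = 60.4.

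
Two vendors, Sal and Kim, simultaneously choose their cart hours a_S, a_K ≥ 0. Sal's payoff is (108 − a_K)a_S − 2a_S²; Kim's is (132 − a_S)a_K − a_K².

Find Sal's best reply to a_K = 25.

20.75

Expanding Sal's payoff: 108a_S − a_Ka_S − 2a_S².
∂π/∂a_S = 108 − a_K − 4a_S = 0, so a_S = 27 − 0.25a_K.
At a_K = 25: a_S = 27 − 0.25·25 = 20.75.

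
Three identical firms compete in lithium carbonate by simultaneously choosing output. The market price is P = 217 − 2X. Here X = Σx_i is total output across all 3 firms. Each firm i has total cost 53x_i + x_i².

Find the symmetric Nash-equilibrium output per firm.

16.4

A representative firm's profit is π_i = x_i(217 − 2X) − 53x_i − x_i², with X = x_i + Σ_{j≠i} x_j.
First-order condition: 164 − 6x_i − 2Σ_{j≠i} x_j = 0.
Imposing symmetry (x_j = x for all j) turns Σ_{j≠i} x_j into 2x, so 164 = 10x and x = 16.4.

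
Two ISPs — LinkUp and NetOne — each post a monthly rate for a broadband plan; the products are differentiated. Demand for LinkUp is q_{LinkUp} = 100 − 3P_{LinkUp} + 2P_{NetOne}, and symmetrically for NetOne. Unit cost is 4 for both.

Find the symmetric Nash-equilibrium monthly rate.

LinkUp's profit: π = (P_{LinkUp} − 4)(100 − 3P_{LinkUp} + 2P_{NetOne}).
∂π/∂P_{LinkUp} = 112 − 6P_{LinkUp} + 2P_{NetOne} = 0 ⇒ P_{LinkUp} = 56/3 + (1/3)P_{NetOne}.
The game is symmetric, so in equilibrium P_{NetOne} = P_{LinkUp}: the reaction function gives (2/3)P_{LinkUp} = 56/3, hence P_{LinkUp} = 28.

28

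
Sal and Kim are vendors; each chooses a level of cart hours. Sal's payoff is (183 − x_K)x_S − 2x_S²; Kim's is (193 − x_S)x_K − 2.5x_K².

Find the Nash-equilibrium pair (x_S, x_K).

38, 31

Expanding Sal's payoff: 183x_S − x_Kx_S − 2x_S².
∂π/∂x_S = 183 − x_K − 4x_S = 0, so x_S = 45.75 − 0.25x_K.
Likewise for Kim: x_K = 38.6 − 0.2x_S.
Plugging x_K into Sal's best response: x_S = 45.75 − 0.25(38.6 − 0.2x_S) ⇒ 0.95x_S = 36.1, so x_S = 38.
Then x_K = 38.6 − 0.2·38 = 31.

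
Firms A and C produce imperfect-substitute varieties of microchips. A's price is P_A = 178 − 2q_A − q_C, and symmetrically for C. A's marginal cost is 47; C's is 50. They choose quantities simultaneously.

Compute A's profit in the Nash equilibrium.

Firm A's profit: π = q_A(178 − 2q_A − q_C) − 47q_A.
∂π/∂q_A = 131 − 4q_A − q_C = 0 ⇒ q_A = 32.75 − 0.25q_C.
Similarly q_C = 32 − 0.25q_A.
Plugging q_C into A's best response: q_A = 32.75 − 0.25(32 − 0.25q_A) ⇒ 0.9375q_A = 24.75, so q_A = 26.4.
Then q_C = 32 − 0.25·26.4 = 25.4.
P_A = 178 − 2·26.4 − 25.4 = 99.8.
Profit = (99.8 − 47)·26.4 = 1393.92.

1393.92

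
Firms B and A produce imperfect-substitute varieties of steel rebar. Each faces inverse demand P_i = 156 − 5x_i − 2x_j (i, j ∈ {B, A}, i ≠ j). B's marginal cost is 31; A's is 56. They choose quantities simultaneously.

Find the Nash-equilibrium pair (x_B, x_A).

10.9375, 7.8125

Firm B's profit: π = x_B(156 − 5x_B − 2x_A) − 31x_B.
∂π/∂x_B = 125 − 10x_B − 2x_A = 0 ⇒ x_B = 12.5 − 0.2x_A.
Similarly x_A = 10 − 0.2x_B.
Solving the two reaction functions simultaneously: (1 − (−0.2)(−0.2))x_B = 12.5 − 0.2·10, so 0.96x_B = 10.5 and x_B = 10.9375.
Then x_A = 10 − 0.2·10.9375 = 7.8125.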